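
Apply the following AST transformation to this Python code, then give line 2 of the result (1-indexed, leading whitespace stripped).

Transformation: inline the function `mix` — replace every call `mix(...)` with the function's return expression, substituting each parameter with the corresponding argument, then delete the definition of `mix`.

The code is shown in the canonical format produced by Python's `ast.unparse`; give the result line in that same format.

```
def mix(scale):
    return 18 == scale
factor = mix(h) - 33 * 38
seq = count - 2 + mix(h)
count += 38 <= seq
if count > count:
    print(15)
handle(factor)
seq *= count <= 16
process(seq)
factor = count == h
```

Transformed code:
factor = (18 == h) - 33 * 38
seq = count - 2 + (18 == h)
count += 38 <= seq
if count > count:
    print(15)
handle(factor)
seq *= count <= 16
process(seq)
factor = count == h

seq = count - 2 + (18 == h)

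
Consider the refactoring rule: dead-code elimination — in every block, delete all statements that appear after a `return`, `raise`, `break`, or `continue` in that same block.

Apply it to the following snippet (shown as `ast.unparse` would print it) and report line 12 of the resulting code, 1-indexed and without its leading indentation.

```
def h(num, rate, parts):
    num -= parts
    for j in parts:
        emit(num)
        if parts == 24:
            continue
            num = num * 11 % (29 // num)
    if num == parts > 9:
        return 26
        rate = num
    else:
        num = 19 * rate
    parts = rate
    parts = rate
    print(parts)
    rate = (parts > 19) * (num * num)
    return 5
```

Transformed code:
def h(num, rate, parts):
    num -= parts
    for j in parts:
        emit(num)
        if parts == 24:
            continue
    if num == parts > 9:
        return 26
    else:
        num = 19 * rate
    parts = rate
    parts = rate
    print(parts)
    rate = (parts > 19) * (num * num)
    return 5

parts = rate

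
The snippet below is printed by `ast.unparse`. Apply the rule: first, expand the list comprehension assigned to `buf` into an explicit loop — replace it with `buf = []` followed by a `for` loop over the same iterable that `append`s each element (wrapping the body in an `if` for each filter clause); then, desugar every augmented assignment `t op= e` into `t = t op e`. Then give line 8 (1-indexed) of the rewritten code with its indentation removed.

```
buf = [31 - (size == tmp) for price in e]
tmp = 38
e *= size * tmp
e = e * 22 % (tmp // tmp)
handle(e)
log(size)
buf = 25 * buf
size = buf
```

log(size)

Transformed code:
buf = []
for price in e:
    buf.append(31 - (size == tmp))
tmp = 38
e = e * (size * tmp)
e = e * 22 % (tmp // tmp)
handle(e)
log(size)
buf = 25 * buf
size = buf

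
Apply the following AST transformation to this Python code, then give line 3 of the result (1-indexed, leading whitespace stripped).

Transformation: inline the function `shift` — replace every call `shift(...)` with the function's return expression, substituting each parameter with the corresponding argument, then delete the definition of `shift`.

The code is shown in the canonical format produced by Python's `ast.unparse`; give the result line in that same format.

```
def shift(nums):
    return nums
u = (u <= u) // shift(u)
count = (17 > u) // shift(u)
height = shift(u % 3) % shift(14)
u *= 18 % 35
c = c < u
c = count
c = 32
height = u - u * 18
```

Transformed code:
u = (u <= u) // u
count = (17 > u) // u
height = u % 3 % 14
u *= 18 % 35
c = c < u
c = count
c = 32
height = u - u * 18

height = u % 3 % 14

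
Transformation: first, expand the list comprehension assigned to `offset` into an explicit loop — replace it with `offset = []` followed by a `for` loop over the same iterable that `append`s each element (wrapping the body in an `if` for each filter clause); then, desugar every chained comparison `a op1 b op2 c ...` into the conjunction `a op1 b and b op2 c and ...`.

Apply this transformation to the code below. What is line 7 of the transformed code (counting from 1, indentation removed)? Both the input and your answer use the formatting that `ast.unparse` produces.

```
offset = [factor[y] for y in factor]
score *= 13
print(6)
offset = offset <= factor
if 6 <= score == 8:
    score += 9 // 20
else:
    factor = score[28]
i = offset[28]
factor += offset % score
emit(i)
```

if 6 <= score and score == 8:

Transformed code:
offset = []
for y in factor:
    offset.append(factor[y])
score *= 13
print(6)
offset = offset <= factor
if 6 <= score and score == 8:
    score += 9 // 20
else:
    factor = score[28]
i = offset[28]
factor += offset % score
emit(i)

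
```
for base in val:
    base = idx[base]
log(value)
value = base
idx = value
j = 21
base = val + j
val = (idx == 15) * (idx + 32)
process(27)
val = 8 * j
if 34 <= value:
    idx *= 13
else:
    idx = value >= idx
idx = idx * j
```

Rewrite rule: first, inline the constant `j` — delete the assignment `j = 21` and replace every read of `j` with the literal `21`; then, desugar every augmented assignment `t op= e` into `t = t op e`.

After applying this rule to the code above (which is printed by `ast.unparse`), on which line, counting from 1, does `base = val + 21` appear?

Transformed code:
for base in val:
    base = idx[base]
log(value)
value = base
idx = value
base = val + 21
val = (idx == 15) * (idx + 32)
process(27)
val = 8 * 21
if 34 <= value:
    idx = idx * 13
else:
    idx = value >= idx
idx = idx * 21

6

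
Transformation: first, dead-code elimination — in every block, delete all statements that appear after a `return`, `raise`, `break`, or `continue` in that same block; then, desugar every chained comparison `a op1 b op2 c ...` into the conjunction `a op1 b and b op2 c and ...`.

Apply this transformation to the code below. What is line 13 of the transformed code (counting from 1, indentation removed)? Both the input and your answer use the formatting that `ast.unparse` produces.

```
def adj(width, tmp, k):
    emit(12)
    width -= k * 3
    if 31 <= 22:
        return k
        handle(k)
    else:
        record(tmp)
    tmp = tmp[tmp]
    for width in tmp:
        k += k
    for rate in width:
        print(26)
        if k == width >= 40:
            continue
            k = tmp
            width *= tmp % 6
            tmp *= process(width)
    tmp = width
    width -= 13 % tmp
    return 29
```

Transformed code:
def adj(width, tmp, k):
    emit(12)
    width -= k * 3
    if 31 <= 22:
        return k
    else:
        record(tmp)
    tmp = tmp[tmp]
    for width in tmp:
        k += k
    for rate in width:
        print(26)
        if k == width and width >= 40:
            continue
    tmp = width
    width -= 13 % tmp
    return 29

if k == width and width >= 40:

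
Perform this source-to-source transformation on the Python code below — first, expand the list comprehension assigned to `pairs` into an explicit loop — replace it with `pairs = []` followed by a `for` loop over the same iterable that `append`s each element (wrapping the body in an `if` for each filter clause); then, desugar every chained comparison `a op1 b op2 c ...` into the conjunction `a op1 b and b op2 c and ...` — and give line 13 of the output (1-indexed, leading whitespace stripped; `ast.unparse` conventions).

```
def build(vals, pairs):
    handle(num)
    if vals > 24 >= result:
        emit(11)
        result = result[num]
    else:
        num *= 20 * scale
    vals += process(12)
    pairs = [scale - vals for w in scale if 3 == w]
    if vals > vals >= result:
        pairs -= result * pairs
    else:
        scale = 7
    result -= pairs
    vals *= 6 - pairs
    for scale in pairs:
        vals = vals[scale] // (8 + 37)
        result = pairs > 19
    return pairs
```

if vals > vals and vals >= result:

Transformed code:
def build(vals, pairs):
    handle(num)
    if vals > 24 and 24 >= result:
        emit(11)
        result = result[num]
    else:
        num *= 20 * scale
    vals += process(12)
    pairs = []
    for w in scale:
        if 3 == w:
            pairs.append(scale - vals)
    if vals > vals and vals >= result:
        pairs -= result * pairs
    else:
        scale = 7
    result -= pairs
    vals *= 6 - pairs
    for scale in pairs:
        vals = vals[scale] // (8 + 37)
        result = pairs > 19
    return pairs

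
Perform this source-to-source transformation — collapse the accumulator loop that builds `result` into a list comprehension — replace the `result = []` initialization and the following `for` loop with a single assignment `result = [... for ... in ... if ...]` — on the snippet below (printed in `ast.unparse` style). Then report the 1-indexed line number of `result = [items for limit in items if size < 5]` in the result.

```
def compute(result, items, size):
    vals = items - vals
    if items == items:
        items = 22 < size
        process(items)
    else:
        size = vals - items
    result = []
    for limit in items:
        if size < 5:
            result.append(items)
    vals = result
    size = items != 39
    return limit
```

8

Transformed code:
def compute(result, items, size):
    vals = items - vals
    if items == items:
        items = 22 < size
        process(items)
    else:
        size = vals - items
    result = [items for limit in items if size < 5]
    vals = result
    size = items != 39
    return limit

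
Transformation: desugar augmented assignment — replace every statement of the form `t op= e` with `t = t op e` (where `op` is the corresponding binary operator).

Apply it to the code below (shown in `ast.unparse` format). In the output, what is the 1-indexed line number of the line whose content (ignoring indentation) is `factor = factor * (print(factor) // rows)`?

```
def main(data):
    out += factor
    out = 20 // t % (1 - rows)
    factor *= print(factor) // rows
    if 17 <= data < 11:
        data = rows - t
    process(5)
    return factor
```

Transformed code:
def main(data):
    out = out + factor
    out = 20 // t % (1 - rows)
    factor = factor * (print(factor) // rows)
    if 17 <= data < 11:
        data = rows - t
    process(5)
    return factor

4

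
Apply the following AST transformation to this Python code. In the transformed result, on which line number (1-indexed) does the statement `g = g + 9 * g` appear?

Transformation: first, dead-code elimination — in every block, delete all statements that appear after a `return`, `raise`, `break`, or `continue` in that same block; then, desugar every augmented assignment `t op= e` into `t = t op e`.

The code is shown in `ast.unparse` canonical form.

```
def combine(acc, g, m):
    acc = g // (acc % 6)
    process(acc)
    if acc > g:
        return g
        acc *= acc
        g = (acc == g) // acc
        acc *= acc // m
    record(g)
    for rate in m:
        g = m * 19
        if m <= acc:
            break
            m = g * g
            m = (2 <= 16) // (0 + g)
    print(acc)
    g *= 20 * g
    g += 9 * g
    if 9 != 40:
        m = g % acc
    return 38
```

Transformed code:
def combine(acc, g, m):
    acc = g // (acc % 6)
    process(acc)
    if acc > g:
        return g
    record(g)
    for rate in m:
        g = m * 19
        if m <= acc:
            break
    print(acc)
    g = g * (20 * g)
    g = g + 9 * g
    if 9 != 40:
        m = g % acc
    return 38

13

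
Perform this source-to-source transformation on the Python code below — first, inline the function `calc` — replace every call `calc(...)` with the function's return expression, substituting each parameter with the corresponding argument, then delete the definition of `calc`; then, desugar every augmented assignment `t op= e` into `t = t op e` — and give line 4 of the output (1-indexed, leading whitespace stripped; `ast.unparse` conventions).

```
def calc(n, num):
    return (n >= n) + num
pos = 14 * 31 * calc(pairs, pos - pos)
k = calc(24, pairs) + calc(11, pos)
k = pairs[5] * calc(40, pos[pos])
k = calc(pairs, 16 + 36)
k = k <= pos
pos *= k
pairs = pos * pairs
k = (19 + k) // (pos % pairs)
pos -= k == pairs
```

Transformed code:
pos = 14 * 31 * ((pairs >= pairs) + (pos - pos))
k = (24 >= 24) + pairs + ((11 >= 11) + pos)
k = pairs[5] * ((40 >= 40) + pos[pos])
k = (pairs >= pairs) + (16 + 36)
k = k <= pos
pos = pos * k
pairs = pos * pairs
k = (19 + k) // (pos % pairs)
pos = pos - (k == pairs)

k = (pairs >= pairs) + (16 + 36)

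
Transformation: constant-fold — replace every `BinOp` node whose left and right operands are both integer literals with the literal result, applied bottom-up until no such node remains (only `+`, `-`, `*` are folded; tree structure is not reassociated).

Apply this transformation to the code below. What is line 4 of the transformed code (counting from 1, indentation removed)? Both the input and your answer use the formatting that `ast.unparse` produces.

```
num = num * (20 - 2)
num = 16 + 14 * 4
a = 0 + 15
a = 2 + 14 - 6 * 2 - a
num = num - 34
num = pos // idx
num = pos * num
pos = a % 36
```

Transformed code:
num = num * 18
num = 72
a = 15
a = 4 - a
num = num - 34
num = pos // idx
num = pos * num
pos = a % 36

a = 4 - a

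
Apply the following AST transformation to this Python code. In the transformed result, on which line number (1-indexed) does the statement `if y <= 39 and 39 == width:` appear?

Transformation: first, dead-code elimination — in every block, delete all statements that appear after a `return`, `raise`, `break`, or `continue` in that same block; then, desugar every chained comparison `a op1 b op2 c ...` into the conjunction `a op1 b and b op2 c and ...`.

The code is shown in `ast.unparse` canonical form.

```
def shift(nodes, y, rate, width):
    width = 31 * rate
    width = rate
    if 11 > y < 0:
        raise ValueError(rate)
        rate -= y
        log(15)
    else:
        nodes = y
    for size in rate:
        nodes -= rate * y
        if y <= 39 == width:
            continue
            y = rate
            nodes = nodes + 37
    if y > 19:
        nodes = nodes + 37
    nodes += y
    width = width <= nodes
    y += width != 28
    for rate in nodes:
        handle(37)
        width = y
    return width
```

10

Transformed code:
def shift(nodes, y, rate, width):
    width = 31 * rate
    width = rate
    if 11 > y and y < 0:
        raise ValueError(rate)
    else:
        nodes = y
    for size in rate:
        nodes -= rate * y
        if y <= 39 and 39 == width:
            continue
    if y > 19:
        nodes = nodes + 37
    nodes += y
    width = width <= nodes
    y += width != 28
    for rate in nodes:
        handle(37)
        width = y
    return width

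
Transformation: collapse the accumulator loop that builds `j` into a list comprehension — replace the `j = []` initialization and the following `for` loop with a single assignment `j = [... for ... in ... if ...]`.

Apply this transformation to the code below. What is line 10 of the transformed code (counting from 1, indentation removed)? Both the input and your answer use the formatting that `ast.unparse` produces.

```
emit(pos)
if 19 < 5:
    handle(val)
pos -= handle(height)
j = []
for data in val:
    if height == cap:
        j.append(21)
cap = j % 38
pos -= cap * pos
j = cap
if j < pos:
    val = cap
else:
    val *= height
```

Transformed code:
emit(pos)
if 19 < 5:
    handle(val)
pos -= handle(height)
j = [21 for data in val if height == cap]
cap = j % 38
pos -= cap * pos
j = cap
if j < pos:
    val = cap
else:
    val *= height

val = cap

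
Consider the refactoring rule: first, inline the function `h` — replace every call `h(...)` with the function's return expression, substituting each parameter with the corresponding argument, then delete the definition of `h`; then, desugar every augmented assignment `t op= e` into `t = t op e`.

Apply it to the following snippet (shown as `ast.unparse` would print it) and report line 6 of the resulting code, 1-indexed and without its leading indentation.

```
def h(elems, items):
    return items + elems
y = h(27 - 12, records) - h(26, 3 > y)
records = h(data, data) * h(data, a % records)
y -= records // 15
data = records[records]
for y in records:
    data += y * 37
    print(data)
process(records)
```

data = data + y * 37

Transformed code:
y = records + (27 - 12) - ((3 > y) + 26)
records = (data + data) * (a % records + data)
y = y - records // 15
data = records[records]
for y in records:
    data = data + y * 37
    print(data)
process(records)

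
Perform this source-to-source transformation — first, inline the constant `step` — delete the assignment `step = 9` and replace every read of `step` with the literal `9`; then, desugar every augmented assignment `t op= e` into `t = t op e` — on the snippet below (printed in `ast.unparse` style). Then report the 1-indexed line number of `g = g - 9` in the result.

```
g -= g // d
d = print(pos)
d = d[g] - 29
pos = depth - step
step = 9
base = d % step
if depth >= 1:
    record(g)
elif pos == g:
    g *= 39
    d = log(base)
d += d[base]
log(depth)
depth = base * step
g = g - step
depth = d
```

Transformed code:
g = g - g // d
d = print(pos)
d = d[g] - 29
pos = depth - 9
base = d % 9
if depth >= 1:
    record(g)
elif pos == g:
    g = g * 39
    d = log(base)
d = d + d[base]
log(depth)
depth = base * 9
g = g - 9
depth = d

14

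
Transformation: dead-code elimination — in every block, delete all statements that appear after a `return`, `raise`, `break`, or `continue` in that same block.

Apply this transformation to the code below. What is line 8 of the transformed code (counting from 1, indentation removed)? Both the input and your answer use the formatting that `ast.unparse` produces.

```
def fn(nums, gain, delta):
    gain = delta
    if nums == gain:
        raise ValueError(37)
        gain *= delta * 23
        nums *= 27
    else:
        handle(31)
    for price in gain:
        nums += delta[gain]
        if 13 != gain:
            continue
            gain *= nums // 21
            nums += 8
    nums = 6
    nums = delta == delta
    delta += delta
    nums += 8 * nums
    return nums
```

Transformed code:
def fn(nums, gain, delta):
    gain = delta
    if nums == gain:
        raise ValueError(37)
    else:
        handle(31)
    for price in gain:
        nums += delta[gain]
        if 13 != gain:
            continue
    nums = 6
    nums = delta == delta
    delta += delta
    nums += 8 * nums
    return nums

nums += delta[gain]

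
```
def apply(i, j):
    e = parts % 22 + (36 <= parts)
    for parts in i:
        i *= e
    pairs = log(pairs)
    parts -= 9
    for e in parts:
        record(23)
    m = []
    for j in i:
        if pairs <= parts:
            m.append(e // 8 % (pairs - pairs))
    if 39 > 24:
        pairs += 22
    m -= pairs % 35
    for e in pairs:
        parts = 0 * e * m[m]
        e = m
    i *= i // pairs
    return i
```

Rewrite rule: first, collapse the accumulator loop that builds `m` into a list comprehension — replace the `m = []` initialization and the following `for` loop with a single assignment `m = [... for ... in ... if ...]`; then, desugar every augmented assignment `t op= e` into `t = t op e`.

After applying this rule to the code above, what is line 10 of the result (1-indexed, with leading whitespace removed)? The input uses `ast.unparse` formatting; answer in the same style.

Transformed code:
def apply(i, j):
    e = parts % 22 + (36 <= parts)
    for parts in i:
        i = i * e
    pairs = log(pairs)
    parts = parts - 9
    for e in parts:
        record(23)
    m = [e // 8 % (pairs - pairs) for j in i if pairs <= parts]
    if 39 > 24:
        pairs = pairs + 22
    m = m - pairs % 35
    for e in pairs:
        parts = 0 * e * m[m]
        e = m
    i = i * (i // pairs)
    return i

if 39 > 24:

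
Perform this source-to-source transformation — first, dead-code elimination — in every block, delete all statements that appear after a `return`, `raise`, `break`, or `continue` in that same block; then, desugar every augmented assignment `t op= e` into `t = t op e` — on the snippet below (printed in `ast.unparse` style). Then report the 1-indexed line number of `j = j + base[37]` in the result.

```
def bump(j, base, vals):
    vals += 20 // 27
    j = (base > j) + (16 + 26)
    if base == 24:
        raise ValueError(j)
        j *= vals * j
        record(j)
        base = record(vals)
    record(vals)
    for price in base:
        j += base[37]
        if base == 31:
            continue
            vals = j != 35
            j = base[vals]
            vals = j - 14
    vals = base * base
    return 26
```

Transformed code:
def bump(j, base, vals):
    vals = vals + 20 // 27
    j = (base > j) + (16 + 26)
    if base == 24:
        raise ValueError(j)
    record(vals)
    for price in base:
        j = j + base[37]
        if base == 31:
            continue
    vals = base * base
    return 26

8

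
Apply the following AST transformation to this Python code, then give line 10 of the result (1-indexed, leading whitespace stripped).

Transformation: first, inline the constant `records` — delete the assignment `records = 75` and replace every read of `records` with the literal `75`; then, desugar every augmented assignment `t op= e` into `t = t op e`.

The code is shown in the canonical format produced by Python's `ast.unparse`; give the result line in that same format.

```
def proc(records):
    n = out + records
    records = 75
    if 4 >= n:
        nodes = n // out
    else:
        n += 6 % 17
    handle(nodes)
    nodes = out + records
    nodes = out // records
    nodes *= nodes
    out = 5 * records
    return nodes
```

Transformed code:
def proc(records):
    n = out + 75
    if 4 >= n:
        nodes = n // out
    else:
        n = n + 6 % 17
    handle(nodes)
    nodes = out + 75
    nodes = out // 75
    nodes = nodes * nodes
    out = 5 * 75
    return nodes

nodes = nodes * nodes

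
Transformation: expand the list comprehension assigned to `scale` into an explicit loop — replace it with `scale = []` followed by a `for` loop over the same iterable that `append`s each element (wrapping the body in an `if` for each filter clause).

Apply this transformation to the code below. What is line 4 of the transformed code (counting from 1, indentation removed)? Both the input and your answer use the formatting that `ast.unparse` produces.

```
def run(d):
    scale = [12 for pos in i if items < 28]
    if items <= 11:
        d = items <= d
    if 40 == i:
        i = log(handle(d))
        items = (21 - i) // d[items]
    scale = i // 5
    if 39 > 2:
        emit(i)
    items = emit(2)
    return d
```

Transformed code:
def run(d):
    scale = []
    for pos in i:
        if items < 28:
            scale.append(12)
    if items <= 11:
        d = items <= d
    if 40 == i:
        i = log(handle(d))
        items = (21 - i) // d[items]
    scale = i // 5
    if 39 > 2:
        emit(i)
    items = emit(2)
    return d

if items < 28:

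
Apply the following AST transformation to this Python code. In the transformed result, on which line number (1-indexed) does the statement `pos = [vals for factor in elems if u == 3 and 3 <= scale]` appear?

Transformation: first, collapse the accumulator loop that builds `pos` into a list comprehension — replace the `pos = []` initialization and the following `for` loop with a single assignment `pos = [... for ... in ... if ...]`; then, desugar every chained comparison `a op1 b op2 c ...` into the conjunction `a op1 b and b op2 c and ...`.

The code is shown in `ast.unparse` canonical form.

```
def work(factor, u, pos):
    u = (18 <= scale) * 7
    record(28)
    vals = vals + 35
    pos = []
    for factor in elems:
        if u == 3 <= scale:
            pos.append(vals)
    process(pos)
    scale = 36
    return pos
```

Transformed code:
def work(factor, u, pos):
    u = (18 <= scale) * 7
    record(28)
    vals = vals + 35
    pos = [vals for factor in elems if u == 3 and 3 <= scale]
    process(pos)
    scale = 36
    return pos

5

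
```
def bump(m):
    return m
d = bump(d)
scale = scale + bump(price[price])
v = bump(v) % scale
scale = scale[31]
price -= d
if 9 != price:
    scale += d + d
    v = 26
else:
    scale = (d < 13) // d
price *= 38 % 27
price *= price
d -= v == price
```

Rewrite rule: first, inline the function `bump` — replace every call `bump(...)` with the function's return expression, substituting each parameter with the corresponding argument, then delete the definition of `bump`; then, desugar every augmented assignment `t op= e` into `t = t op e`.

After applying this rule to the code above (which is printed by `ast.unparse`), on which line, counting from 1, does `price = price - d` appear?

5

Transformed code:
d = d
scale = scale + price[price]
v = v % scale
scale = scale[31]
price = price - d
if 9 != price:
    scale = scale + (d + d)
    v = 26
else:
    scale = (d < 13) // d
price = price * (38 % 27)
price = price * price
d = d - (v == price)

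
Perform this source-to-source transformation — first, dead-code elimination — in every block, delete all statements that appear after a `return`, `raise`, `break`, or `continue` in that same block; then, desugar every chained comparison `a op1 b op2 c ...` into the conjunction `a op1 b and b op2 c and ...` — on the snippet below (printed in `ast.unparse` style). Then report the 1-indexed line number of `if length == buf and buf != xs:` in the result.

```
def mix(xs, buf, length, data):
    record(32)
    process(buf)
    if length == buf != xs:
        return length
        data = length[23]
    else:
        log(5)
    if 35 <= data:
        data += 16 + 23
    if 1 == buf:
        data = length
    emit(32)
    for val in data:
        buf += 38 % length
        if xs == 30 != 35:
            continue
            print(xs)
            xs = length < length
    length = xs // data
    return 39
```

Transformed code:
def mix(xs, buf, length, data):
    record(32)
    process(buf)
    if length == buf and buf != xs:
        return length
    else:
        log(5)
    if 35 <= data:
        data += 16 + 23
    if 1 == buf:
        data = length
    emit(32)
    for val in data:
        buf += 38 % length
        if xs == 30 and 30 != 35:
            continue
    length = xs // data
    return 39

4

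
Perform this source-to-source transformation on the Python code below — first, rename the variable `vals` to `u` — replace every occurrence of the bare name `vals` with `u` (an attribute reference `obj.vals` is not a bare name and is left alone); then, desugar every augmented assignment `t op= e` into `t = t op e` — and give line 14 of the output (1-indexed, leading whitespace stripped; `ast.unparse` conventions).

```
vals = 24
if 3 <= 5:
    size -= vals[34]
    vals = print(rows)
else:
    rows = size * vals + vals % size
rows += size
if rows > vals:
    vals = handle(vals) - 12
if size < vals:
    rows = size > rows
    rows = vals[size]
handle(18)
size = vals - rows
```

size = u - rows

Transformed code:
u = 24
if 3 <= 5:
    size = size - u[34]
    u = print(rows)
else:
    rows = size * u + u % size
rows = rows + size
if rows > u:
    u = handle(u) - 12
if size < u:
    rows = size > rows
    rows = u[size]
handle(18)
size = u - rows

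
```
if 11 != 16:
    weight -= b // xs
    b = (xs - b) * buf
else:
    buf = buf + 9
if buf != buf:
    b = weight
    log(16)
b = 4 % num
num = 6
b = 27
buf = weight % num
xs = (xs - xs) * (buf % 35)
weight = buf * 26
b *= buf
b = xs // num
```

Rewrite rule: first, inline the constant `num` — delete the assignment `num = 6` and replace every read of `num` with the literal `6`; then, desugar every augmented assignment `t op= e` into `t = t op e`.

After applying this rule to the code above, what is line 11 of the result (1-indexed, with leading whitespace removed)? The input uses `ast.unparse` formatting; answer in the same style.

Transformed code:
if 11 != 16:
    weight = weight - b // xs
    b = (xs - b) * buf
else:
    buf = buf + 9
if buf != buf:
    b = weight
    log(16)
b = 4 % 6
b = 27
buf = weight % 6
xs = (xs - xs) * (buf % 35)
weight = buf * 26
b = b * buf
b = xs // 6

buf = weight % 6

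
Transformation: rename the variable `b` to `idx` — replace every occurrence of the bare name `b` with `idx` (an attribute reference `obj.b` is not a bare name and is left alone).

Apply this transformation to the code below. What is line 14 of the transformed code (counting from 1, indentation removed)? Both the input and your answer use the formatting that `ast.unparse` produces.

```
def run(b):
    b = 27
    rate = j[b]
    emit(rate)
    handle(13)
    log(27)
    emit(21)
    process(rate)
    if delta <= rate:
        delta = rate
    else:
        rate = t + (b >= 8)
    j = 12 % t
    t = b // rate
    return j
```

Transformed code:
def run(idx):
    idx = 27
    rate = j[idx]
    emit(rate)
    handle(13)
    log(27)
    emit(21)
    process(rate)
    if delta <= rate:
        delta = rate
    else:
        rate = t + (idx >= 8)
    j = 12 % t
    t = idx // rate
    return j

t = idx // rate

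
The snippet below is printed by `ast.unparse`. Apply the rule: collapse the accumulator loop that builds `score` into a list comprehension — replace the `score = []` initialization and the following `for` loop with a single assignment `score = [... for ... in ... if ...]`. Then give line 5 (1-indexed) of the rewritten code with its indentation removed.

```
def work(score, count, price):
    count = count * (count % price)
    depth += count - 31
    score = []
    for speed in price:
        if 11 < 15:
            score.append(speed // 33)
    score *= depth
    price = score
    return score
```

score *= depth

Transformed code:
def work(score, count, price):
    count = count * (count % price)
    depth += count - 31
    score = [speed // 33 for speed in price if 11 < 15]
    score *= depth
    price = score
    return score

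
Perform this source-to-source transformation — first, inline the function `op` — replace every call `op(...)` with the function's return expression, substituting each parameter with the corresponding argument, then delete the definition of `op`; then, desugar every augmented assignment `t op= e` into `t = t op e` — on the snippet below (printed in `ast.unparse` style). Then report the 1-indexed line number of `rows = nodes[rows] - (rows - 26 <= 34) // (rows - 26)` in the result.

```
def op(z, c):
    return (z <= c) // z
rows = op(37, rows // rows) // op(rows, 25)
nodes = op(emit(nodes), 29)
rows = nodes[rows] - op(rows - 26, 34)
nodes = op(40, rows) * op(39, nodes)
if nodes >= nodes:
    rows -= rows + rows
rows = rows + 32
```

Transformed code:
rows = (37 <= rows // rows) // 37 // ((rows <= 25) // rows)
nodes = (emit(nodes) <= 29) // emit(nodes)
rows = nodes[rows] - (rows - 26 <= 34) // (rows - 26)
nodes = (40 <= rows) // 40 * ((39 <= nodes) // 39)
if nodes >= nodes:
    rows = rows - (rows + rows)
rows = rows + 32

3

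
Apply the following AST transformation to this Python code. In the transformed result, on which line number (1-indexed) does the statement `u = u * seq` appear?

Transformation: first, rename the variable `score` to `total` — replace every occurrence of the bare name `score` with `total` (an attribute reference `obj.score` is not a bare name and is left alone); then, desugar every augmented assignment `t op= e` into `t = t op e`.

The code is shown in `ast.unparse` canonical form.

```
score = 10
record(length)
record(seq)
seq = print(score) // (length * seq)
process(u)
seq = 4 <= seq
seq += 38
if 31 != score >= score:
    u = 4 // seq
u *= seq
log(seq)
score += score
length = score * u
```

Transformed code:
total = 10
record(length)
record(seq)
seq = print(total) // (length * seq)
process(u)
seq = 4 <= seq
seq = seq + 38
if 31 != total >= total:
    u = 4 // seq
u = u * seq
log(seq)
total = total + total
length = total * u

10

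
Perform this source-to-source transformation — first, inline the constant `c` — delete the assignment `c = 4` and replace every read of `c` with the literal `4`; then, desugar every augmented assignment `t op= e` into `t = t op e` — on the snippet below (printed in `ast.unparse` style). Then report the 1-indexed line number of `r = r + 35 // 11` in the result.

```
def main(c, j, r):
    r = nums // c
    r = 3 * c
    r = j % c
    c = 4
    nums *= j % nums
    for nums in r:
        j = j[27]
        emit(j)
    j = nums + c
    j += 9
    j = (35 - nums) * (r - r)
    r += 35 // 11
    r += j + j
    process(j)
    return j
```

12

Transformed code:
def main(c, j, r):
    r = nums // 4
    r = 3 * 4
    r = j % 4
    nums = nums * (j % nums)
    for nums in r:
        j = j[27]
        emit(j)
    j = nums + 4
    j = j + 9
    j = (35 - nums) * (r - r)
    r = r + 35 // 11
    r = r + (j + j)
    process(j)
    return j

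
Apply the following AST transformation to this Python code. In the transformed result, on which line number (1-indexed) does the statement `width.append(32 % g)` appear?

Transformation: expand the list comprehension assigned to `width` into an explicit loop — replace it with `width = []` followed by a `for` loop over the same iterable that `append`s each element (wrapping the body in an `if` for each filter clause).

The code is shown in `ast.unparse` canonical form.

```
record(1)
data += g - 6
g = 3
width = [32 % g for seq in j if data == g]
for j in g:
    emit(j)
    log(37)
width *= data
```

7

Transformed code:
record(1)
data += g - 6
g = 3
width = []
for seq in j:
    if data == g:
        width.append(32 % g)
for j in g:
    emit(j)
    log(37)
width *= data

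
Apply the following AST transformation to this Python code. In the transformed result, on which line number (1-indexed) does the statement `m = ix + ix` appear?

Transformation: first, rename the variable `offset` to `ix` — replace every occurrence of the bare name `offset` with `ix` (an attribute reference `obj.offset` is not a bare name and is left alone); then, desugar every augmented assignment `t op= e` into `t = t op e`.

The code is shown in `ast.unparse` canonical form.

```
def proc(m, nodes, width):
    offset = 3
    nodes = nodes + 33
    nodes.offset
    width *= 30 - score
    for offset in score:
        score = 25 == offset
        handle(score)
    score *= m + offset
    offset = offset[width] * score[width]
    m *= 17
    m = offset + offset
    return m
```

12

Transformed code:
def proc(m, nodes, width):
    ix = 3
    nodes = nodes + 33
    nodes.offset
    width = width * (30 - score)
    for ix in score:
        score = 25 == ix
        handle(score)
    score = score * (m + ix)
    ix = ix[width] * score[width]
    m = m * 17
    m = ix + ix
    return m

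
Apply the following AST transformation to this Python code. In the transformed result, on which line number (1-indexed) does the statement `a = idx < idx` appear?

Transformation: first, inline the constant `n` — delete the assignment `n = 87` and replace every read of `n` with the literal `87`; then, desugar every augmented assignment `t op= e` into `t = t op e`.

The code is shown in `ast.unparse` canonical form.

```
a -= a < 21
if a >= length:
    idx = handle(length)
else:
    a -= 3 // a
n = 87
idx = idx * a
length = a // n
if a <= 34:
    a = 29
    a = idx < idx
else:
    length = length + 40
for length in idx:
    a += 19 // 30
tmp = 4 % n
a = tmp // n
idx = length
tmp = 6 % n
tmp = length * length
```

Transformed code:
a = a - (a < 21)
if a >= length:
    idx = handle(length)
else:
    a = a - 3 // a
idx = idx * a
length = a // 87
if a <= 34:
    a = 29
    a = idx < idx
else:
    length = length + 40
for length in idx:
    a = a + 19 // 30
tmp = 4 % 87
a = tmp // 87
idx = length
tmp = 6 % 87
tmp = length * length

10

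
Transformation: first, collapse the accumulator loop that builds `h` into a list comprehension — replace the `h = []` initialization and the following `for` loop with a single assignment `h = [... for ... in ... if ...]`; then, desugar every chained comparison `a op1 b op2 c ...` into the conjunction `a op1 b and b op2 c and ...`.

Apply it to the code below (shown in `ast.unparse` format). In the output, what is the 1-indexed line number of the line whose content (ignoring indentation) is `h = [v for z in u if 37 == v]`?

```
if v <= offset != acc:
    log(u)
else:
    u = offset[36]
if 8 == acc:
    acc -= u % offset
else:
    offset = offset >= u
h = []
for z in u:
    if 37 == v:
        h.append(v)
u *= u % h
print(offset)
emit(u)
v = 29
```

9

Transformed code:
if v <= offset and offset != acc:
    log(u)
else:
    u = offset[36]
if 8 == acc:
    acc -= u % offset
else:
    offset = offset >= u
h = [v for z in u if 37 == v]
u *= u % h
print(offset)
emit(u)
v = 29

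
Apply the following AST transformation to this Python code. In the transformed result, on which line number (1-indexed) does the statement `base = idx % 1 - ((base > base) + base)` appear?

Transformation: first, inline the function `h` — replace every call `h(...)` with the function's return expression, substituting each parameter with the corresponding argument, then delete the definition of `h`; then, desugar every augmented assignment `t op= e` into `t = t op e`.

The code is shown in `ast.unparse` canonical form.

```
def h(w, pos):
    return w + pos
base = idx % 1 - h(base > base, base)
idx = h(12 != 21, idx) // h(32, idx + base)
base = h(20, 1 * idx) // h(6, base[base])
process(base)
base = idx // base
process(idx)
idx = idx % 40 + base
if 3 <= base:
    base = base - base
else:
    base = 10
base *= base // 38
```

Transformed code:
base = idx % 1 - ((base > base) + base)
idx = ((12 != 21) + idx) // (32 + (idx + base))
base = (20 + 1 * idx) // (6 + base[base])
process(base)
base = idx // base
process(idx)
idx = idx % 40 + base
if 3 <= base:
    base = base - base
else:
    base = 10
base = base * (base // 38)

1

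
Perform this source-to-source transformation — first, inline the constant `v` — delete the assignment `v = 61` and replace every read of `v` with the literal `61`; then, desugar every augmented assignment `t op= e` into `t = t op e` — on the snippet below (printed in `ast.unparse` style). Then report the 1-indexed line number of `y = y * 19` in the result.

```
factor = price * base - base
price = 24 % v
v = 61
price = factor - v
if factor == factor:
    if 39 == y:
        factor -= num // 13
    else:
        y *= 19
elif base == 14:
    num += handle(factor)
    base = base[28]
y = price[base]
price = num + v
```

8

Transformed code:
factor = price * base - base
price = 24 % 61
price = factor - 61
if factor == factor:
    if 39 == y:
        factor = factor - num // 13
    else:
        y = y * 19
elif base == 14:
    num = num + handle(factor)
    base = base[28]
y = price[base]
price = num + 61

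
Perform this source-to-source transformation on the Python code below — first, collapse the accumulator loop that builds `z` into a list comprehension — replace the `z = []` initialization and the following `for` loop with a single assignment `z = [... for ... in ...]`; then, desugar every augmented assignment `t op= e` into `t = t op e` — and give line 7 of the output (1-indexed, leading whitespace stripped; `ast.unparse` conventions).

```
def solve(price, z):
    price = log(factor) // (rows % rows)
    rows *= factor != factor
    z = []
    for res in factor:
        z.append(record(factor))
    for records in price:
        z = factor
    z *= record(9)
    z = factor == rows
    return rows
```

z = z * record(9)

Transformed code:
def solve(price, z):
    price = log(factor) // (rows % rows)
    rows = rows * (factor != factor)
    z = [record(factor) for res in factor]
    for records in price:
        z = factor
    z = z * record(9)
    z = factor == rows
    return rows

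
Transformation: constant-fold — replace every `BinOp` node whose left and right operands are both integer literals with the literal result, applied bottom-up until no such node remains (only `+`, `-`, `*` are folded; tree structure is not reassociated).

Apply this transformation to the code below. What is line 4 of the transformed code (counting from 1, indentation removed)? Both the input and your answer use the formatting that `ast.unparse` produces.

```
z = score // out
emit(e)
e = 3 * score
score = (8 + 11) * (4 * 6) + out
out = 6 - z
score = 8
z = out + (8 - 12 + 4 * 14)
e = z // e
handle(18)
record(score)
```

Transformed code:
z = score // out
emit(e)
e = 3 * score
score = 456 + out
out = 6 - z
score = 8
z = out + 52
e = z // e
handle(18)
record(score)

score = 456 + out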